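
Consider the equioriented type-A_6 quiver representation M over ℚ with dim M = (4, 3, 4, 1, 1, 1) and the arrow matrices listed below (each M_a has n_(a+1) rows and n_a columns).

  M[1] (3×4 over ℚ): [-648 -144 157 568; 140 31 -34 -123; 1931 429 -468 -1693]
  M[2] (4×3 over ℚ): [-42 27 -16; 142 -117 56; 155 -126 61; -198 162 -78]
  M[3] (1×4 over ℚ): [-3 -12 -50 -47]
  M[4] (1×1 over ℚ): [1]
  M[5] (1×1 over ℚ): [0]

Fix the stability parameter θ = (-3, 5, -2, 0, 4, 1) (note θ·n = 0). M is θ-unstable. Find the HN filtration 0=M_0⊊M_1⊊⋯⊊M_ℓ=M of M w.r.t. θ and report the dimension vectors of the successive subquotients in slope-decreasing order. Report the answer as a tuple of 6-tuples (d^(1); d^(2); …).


Barcode: M ≅ I[1,1], I[1,2], I[1,3], I[1,5], I[3,3]^2, I[6,6]. HN layers by μ_θ (6 steps, strictly decreasing):
  μ^(1)=5; μ^(2)=4; μ^(3)=3/2; μ^(4)=1; μ^(5)=-2; μ^(6)=-3

((0, 1, 0, 0, 0, 0); (0, 0, 0, 0, 1, 0); (0, 1, 1, 0, 0, 0); (0, 1, 1, 1, 0, 1); (0, 0, 2, 0, 0, 0); (4, 0, 0, 0, 0, 0))


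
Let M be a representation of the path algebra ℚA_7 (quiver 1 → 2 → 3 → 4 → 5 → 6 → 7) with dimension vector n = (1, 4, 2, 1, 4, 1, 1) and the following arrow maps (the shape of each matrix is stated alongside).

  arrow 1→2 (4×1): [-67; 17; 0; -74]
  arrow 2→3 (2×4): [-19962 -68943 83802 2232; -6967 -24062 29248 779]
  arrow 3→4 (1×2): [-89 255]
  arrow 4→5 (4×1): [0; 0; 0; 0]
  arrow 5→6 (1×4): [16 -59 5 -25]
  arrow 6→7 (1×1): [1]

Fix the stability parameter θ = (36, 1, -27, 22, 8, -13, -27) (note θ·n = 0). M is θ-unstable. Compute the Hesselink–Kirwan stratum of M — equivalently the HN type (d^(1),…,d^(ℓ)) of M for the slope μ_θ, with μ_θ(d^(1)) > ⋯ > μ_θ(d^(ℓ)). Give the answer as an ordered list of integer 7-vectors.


Interval decomposition of M: I[1,3], I[2,2]^2, I[2,4], I[5,5]^3, I[5,7].
HN type (ℓ=6): μ^(1)=22; μ^(2)=8; μ^(3)=10/3; μ^(4)=1; μ^(5)=-32/3; μ^(6)=-13

((0, 0, 0, 1, 0, 0, 0); (0, 0, 0, 0, 3, 0, 0); (1, 1, 1, 0, 0, 0, 0); (0, 2, 0, 0, 0, 0, 0); (0, 0, 0, 0, 1, 1, 1); (0, 1, 1, 0, 0, 0, 0))


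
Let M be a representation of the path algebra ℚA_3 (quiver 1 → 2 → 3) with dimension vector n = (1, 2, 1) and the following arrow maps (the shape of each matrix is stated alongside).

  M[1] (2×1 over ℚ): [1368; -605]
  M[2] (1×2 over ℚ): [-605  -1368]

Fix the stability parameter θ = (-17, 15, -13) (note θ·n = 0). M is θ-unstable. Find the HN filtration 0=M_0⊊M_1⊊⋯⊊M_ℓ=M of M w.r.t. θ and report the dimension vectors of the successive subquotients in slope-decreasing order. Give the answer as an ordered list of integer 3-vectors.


Interval decomposition of M: I[1,2], I[2,3].
HN type (ℓ=3): μ^(1)=15; μ^(2)=1; μ^(3)=-17

((0, 1, 0); (0, 1, 1); (1, 0, 0))


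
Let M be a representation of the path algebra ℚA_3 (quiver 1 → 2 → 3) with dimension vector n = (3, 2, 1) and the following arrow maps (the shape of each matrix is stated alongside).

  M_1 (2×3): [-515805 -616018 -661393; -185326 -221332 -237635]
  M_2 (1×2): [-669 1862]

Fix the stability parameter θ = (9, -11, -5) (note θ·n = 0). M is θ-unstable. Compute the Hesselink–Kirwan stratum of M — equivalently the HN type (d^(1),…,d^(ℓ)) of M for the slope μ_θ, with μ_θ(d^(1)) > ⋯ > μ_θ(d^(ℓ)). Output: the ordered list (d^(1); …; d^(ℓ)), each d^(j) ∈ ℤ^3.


Barcode: M ≅ I[1,1], I[1,2], I[1,3]. HN layers by μ_θ (3 steps, strictly decreasing):
  μ^(1)=9; μ^(2)=-1; μ^(3)=-7/3

((1, 0, 0); (1, 1, 0); (1, 1, 1))


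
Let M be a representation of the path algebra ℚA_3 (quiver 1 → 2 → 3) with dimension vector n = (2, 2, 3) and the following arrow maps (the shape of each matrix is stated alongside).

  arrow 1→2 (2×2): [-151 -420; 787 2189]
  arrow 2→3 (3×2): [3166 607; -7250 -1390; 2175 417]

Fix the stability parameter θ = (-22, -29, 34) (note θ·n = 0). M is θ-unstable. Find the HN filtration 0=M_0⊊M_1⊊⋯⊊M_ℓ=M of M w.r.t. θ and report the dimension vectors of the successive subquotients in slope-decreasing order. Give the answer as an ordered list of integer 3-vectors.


Barcode: M ≅ I[1,3]^2, I[3,3]. HN layers by μ_θ (2 steps, strictly decreasing):
  μ^(1)=34; μ^(2)=-51/2

((0, 0, 3); (2, 2, 0))


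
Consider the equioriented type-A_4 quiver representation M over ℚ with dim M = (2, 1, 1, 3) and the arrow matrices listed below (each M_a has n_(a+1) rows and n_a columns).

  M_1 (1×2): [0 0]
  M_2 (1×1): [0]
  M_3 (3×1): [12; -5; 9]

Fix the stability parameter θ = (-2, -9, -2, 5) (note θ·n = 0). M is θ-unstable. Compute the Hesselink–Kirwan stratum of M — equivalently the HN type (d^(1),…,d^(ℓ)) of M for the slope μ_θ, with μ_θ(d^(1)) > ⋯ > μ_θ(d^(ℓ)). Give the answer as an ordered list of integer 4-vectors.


Barcode: M ≅ I[1,1]^2, I[2,2], I[3,4], I[4,4]^2. HN layers by μ_θ (3 steps, strictly decreasing):
  μ^(1)=5; μ^(2)=-2; μ^(3)=-9

((0, 0, 0, 3); (2, 0, 1, 0); (0, 1, 0, 0))


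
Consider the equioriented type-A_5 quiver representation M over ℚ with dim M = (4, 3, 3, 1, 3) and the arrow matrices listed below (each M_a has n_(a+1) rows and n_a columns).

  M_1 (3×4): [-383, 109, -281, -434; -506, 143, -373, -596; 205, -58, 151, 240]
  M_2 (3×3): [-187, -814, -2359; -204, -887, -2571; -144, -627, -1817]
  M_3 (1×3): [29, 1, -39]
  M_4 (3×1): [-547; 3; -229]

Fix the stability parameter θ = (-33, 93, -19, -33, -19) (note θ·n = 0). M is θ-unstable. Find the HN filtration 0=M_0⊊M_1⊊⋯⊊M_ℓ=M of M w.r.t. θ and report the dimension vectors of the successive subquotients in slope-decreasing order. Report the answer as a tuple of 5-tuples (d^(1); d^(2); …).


Interval decomposition of M: I[1,1], I[1,3]^2, I[1,5], I[5,5]^2.
HN type (ℓ=4): μ^(1)=37; μ^(2)=11/2; μ^(3)=-19; μ^(4)=-33

((0, 2, 2, 0, 0); (0, 1, 1, 1, 1); (0, 0, 0, 0, 2); (4, 0, 0, 0, 0))


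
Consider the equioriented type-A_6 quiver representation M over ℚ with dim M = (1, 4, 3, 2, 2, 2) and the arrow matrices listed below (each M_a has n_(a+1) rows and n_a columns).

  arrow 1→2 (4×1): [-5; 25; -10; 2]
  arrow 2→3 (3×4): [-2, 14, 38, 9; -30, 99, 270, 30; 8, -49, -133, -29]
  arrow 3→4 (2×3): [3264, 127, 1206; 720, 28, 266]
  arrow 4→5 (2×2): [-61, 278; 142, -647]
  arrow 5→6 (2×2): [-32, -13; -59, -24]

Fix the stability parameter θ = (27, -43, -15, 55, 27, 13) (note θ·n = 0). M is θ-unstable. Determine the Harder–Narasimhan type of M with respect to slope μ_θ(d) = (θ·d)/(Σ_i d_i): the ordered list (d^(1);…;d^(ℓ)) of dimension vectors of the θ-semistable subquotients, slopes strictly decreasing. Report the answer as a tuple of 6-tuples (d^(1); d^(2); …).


Interval decomposition of M: I[1,6], I[2,2], I[2,3], I[2,6].
HN type (ℓ=4): μ^(1)=95/3; μ^(2)=-31/3; μ^(3)=-15; μ^(4)=-43

((0, 0, 0, 2, 2, 2); (1, 1, 1, 0, 0, 0); (0, 0, 2, 0, 0, 0); (0, 3, 0, 0, 0, 0))


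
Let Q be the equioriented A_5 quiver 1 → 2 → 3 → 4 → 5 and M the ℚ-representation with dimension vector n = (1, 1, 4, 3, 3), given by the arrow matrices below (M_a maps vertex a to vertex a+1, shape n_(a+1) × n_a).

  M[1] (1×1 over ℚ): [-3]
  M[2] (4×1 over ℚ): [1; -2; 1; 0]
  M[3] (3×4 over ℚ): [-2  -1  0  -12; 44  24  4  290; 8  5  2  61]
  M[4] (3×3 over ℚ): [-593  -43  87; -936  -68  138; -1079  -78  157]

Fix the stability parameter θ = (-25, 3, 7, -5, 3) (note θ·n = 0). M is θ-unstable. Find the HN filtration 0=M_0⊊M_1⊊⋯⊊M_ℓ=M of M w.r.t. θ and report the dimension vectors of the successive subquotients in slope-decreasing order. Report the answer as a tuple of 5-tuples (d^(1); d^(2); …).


Via rank(M_{q-1}∘⋯∘M_p): M ≅ I[1,3], I[3,3], I[3,5]^2, I[4,5].
μ_θ-semistable layers: μ^(1)=7; μ^(2)=3; μ^(3)=1; μ^(4)=-5; μ^(5)=-25

((0, 0, 2, 0, 0); (0, 1, 0, 0, 3); (0, 0, 2, 2, 0); (0, 0, 0, 1, 0); (1, 0, 0, 0, 0))


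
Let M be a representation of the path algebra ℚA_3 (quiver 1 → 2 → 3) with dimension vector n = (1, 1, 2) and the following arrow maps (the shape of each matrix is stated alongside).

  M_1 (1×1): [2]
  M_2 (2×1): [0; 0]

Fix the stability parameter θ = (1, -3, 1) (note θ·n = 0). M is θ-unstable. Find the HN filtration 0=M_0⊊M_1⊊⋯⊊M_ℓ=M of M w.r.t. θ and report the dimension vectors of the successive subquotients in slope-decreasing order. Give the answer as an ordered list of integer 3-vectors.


Barcode: M ≅ I[1,2], I[3,3]^2. HN layers by μ_θ (2 steps, strictly decreasing):
  μ^(1)=1; μ^(2)=-1

((0, 0, 2); (1, 1, 0))


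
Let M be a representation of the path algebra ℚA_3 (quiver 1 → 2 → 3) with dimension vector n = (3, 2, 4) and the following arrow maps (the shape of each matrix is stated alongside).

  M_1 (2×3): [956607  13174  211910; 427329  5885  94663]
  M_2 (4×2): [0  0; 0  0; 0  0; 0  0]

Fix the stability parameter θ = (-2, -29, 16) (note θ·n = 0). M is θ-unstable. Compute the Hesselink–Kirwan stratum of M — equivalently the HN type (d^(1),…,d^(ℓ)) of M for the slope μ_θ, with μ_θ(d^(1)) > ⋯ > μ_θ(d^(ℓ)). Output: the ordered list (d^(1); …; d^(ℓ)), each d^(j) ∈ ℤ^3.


Interval decomposition of M: I[1,1], I[1,2]^2, I[3,3]^4.
HN type (ℓ=3): μ^(1)=16; μ^(2)=-2; μ^(3)=-31/2

((0, 0, 4); (1, 0, 0); (2, 2, 0))


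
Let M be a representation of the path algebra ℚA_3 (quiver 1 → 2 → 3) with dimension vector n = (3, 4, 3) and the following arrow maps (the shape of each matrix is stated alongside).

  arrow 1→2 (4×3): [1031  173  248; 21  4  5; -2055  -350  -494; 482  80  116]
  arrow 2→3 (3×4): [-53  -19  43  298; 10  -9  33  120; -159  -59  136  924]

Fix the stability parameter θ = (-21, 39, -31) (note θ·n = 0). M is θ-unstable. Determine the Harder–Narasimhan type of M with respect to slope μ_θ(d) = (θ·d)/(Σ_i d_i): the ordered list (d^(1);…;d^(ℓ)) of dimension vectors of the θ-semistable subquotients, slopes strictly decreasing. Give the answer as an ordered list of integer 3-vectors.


Via rank(M_{q-1}∘⋯∘M_p): M ≅ I[1,3]^3, I[2,2].
μ_θ-semistable layers: μ^(1)=39; μ^(2)=4; μ^(3)=-21

((0, 1, 0); (0, 3, 3); (3, 0, 0))


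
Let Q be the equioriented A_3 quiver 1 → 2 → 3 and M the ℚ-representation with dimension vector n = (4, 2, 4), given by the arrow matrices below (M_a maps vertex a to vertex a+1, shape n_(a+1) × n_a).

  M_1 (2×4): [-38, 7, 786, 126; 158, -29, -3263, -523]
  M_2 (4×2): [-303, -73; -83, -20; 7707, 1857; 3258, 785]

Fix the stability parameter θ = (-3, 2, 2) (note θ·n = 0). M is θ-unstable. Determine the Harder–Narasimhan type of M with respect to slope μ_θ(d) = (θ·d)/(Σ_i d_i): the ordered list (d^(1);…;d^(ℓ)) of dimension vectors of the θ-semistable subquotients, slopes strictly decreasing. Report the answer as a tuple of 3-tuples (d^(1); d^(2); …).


Barcode: M ≅ I[1,1]^2, I[1,3]^2, I[3,3]^2. HN layers by μ_θ (2 steps, strictly decreasing):
  μ^(1)=2; μ^(2)=-3

((0, 2, 4); (4, 0, 0))


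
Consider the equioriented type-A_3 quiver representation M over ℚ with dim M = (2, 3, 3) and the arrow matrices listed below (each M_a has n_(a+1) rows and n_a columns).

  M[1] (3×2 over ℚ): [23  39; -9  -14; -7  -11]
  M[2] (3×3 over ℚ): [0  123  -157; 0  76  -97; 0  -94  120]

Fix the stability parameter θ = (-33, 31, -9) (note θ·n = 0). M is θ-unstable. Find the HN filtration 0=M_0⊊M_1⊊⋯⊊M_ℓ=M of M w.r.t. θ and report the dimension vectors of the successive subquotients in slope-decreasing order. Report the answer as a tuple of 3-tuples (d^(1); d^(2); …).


Interval decomposition of M: I[1,3]^2, I[2,2], I[3,3].
HN type (ℓ=4): μ^(1)=31; μ^(2)=11; μ^(3)=-9; μ^(4)=-33

((0, 1, 0); (0, 2, 2); (0, 0, 1); (2, 0, 0))


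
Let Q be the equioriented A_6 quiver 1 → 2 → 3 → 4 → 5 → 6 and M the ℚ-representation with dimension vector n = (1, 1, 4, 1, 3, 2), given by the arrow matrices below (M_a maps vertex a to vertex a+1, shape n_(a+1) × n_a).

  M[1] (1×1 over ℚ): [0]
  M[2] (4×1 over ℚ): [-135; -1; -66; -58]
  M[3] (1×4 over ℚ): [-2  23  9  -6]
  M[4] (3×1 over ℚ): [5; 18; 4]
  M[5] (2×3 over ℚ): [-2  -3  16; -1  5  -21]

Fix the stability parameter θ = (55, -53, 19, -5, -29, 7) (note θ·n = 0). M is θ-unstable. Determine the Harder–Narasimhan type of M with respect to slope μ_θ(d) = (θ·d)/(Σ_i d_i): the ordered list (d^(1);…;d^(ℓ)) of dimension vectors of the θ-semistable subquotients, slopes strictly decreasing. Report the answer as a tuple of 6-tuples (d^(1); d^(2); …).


Barcode: M ≅ I[1,1], I[2,6], I[3,3]^3, I[5,5], I[5,6]. HN layers by μ_θ (6 steps, strictly decreasing):
  μ^(1)=55; μ^(2)=19; μ^(3)=7; μ^(4)=-5; μ^(5)=-29; μ^(6)=-53

((1, 0, 0, 0, 0, 0); (0, 0, 3, 0, 0, 0); (0, 0, 0, 0, 0, 2); (0, 0, 1, 1, 1, 0); (0, 0, 0, 0, 2, 0); (0, 1, 0, 0, 0, 0))


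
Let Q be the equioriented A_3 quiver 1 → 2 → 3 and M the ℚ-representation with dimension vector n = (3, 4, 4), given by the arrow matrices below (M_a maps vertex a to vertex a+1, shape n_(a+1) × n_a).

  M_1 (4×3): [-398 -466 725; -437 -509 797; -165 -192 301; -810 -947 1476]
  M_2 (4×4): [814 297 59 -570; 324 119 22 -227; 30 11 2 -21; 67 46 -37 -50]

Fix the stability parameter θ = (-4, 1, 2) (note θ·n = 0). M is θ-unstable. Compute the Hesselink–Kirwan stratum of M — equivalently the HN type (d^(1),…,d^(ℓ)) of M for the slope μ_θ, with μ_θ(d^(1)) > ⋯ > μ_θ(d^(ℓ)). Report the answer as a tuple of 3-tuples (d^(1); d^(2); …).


Via rank(M_{q-1}∘⋯∘M_p): M ≅ I[1,3]^3, I[2,2], I[3,3].
μ_θ-semistable layers: μ^(1)=2; μ^(2)=1; μ^(3)=-4

((0, 0, 4); (0, 4, 0); (3, 0, 0))


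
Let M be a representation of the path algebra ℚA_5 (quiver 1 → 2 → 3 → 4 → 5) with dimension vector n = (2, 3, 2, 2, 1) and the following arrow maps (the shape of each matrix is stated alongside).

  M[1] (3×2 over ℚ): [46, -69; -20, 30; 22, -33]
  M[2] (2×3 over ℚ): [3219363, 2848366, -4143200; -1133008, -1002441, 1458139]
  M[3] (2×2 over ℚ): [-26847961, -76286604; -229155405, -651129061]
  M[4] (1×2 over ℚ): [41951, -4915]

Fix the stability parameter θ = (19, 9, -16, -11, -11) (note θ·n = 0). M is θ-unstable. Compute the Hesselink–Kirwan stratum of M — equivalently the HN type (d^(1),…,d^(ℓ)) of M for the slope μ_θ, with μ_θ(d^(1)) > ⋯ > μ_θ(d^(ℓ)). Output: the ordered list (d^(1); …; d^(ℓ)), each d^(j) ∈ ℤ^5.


Barcode: M ≅ I[1,1], I[1,5], I[2,2], I[2,4]. HN layers by μ_θ (4 steps, strictly decreasing):
  μ^(1)=19; μ^(2)=9; μ^(3)=-2; μ^(4)=-6

((1, 0, 0, 0, 0); (0, 1, 0, 0, 0); (1, 1, 1, 1, 1); (0, 1, 1, 1, 0))


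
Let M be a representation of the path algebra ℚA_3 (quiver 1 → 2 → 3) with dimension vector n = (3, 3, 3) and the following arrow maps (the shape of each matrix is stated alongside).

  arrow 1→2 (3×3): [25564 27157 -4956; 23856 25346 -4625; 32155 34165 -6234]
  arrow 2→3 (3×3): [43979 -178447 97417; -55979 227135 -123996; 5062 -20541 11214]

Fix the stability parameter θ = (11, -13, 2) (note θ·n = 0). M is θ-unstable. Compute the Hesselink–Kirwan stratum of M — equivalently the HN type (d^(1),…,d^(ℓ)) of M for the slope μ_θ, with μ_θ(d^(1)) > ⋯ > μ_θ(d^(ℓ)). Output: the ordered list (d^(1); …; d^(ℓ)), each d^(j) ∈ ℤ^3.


Barcode: M ≅ I[1,3]^3. HN layers by μ_θ (2 steps, strictly decreasing):
  μ^(1)=2; μ^(2)=-1

((0, 0, 3); (3, 3, 0))


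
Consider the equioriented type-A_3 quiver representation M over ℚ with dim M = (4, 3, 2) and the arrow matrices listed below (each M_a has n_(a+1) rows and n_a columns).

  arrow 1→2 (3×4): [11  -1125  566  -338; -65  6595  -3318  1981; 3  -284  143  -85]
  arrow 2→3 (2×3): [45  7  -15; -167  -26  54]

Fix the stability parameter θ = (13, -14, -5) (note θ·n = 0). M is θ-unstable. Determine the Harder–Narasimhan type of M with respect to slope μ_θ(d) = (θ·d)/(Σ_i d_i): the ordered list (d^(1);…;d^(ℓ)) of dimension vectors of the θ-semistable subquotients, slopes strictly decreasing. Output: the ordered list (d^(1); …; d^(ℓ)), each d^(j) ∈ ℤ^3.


Via rank(M_{q-1}∘⋯∘M_p): M ≅ I[1,1], I[1,2], I[1,3]^2.
μ_θ-semistable layers: μ^(1)=13; μ^(2)=-1/2; μ^(3)=-2

((1, 0, 0); (1, 1, 0); (2, 2, 2))


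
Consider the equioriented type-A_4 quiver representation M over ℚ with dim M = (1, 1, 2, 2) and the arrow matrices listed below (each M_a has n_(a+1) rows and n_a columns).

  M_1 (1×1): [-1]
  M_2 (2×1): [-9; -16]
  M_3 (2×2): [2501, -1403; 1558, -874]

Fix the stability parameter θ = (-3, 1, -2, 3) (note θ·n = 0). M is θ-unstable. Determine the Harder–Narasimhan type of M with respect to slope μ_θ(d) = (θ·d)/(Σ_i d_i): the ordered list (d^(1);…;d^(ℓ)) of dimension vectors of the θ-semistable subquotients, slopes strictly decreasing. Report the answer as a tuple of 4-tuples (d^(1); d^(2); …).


Barcode: M ≅ I[1,4], I[3,3], I[4,4]. HN layers by μ_θ (4 steps, strictly decreasing):
  μ^(1)=3; μ^(2)=-1/2; μ^(3)=-2; μ^(4)=-3

((0, 0, 0, 2); (0, 1, 1, 0); (0, 0, 1, 0); (1, 0, 0, 0))


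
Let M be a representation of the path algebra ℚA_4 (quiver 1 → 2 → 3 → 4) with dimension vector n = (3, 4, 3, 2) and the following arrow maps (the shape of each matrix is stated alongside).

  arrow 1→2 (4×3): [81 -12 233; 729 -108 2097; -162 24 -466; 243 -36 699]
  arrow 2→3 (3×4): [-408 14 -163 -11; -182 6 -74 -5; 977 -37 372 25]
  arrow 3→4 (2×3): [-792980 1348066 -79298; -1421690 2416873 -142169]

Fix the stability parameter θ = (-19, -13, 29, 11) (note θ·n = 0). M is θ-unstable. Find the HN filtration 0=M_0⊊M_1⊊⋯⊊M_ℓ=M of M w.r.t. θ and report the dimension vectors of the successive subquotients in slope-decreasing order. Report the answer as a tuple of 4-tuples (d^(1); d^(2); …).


Barcode: M ≅ I[1,1]^2, I[1,3], I[2,2], I[2,3], I[2,4], I[4,4]. HN layers by μ_θ (5 steps, strictly decreasing):
  μ^(1)=29; μ^(2)=20; μ^(3)=11; μ^(4)=-13; μ^(5)=-19

((0, 0, 2, 0); (0, 0, 1, 1); (0, 0, 0, 1); (0, 4, 0, 0); (3, 0, 0, 0))


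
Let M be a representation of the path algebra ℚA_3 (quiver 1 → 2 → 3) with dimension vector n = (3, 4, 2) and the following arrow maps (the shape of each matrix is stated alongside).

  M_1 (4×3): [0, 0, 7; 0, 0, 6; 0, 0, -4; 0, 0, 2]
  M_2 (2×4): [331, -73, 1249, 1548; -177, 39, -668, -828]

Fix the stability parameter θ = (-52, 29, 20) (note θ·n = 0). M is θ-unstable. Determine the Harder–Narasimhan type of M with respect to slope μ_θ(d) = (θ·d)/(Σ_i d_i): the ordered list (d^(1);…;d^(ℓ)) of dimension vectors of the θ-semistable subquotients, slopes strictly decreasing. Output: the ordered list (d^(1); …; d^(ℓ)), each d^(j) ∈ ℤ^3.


Interval decomposition of M: I[1,1]^2, I[1,3], I[2,2]^2, I[2,3].
HN type (ℓ=3): μ^(1)=29; μ^(2)=49/2; μ^(3)=-52

((0, 2, 0); (0, 2, 2); (3, 0, 0))


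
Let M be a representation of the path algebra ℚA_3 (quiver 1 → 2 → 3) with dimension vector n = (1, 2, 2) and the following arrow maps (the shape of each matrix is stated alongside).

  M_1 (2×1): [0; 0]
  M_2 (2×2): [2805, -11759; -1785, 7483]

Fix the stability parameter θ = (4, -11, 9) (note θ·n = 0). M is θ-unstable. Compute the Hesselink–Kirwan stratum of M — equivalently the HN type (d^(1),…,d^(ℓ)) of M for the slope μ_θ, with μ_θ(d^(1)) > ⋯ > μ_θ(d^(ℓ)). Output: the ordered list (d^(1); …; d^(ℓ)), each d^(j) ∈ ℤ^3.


Barcode: M ≅ I[1,1], I[2,2], I[2,3], I[3,3]. HN layers by μ_θ (3 steps, strictly decreasing):
  μ^(1)=9; μ^(2)=4; μ^(3)=-11

((0, 0, 2); (1, 0, 0); (0, 2, 0))


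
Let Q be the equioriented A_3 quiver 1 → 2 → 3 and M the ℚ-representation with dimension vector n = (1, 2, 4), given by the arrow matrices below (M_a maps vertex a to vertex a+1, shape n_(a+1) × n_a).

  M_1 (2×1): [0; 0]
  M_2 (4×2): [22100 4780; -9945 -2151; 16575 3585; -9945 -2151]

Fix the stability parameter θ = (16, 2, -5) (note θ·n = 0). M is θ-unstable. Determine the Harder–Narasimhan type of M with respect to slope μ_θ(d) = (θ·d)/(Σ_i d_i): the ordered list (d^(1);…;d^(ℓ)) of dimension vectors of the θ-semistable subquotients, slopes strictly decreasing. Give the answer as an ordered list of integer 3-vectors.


Via rank(M_{q-1}∘⋯∘M_p): M ≅ I[1,1], I[2,2], I[2,3], I[3,3]^3.
μ_θ-semistable layers: μ^(1)=16; μ^(2)=2; μ^(3)=-3/2; μ^(4)=-5

((1, 0, 0); (0, 1, 0); (0, 1, 1); (0, 0, 3))


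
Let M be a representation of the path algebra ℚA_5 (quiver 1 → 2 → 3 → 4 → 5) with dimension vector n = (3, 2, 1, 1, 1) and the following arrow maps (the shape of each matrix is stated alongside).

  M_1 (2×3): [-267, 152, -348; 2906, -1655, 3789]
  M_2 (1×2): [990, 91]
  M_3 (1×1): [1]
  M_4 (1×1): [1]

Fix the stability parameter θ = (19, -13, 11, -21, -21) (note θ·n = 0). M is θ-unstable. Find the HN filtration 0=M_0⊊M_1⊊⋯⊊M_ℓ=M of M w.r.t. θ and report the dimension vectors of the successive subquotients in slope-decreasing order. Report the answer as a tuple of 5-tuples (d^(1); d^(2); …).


Interval decomposition of M: I[1,1], I[1,2], I[1,5].
HN type (ℓ=3): μ^(1)=19; μ^(2)=3; μ^(3)=-5

((1, 0, 0, 0, 0); (1, 1, 0, 0, 0); (1, 1, 1, 1, 1))


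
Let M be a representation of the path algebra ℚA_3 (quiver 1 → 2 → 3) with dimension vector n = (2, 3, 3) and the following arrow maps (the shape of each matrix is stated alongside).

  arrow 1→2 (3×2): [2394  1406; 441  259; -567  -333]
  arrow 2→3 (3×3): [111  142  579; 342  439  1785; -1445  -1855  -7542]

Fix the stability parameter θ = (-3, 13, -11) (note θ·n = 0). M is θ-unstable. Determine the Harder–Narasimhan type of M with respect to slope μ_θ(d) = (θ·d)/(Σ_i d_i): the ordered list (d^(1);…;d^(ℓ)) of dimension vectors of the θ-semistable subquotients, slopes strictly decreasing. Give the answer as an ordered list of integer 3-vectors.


Interval decomposition of M: I[1,1], I[1,3], I[2,2], I[2,3], I[3,3].
HN type (ℓ=4): μ^(1)=13; μ^(2)=1; μ^(3)=-3; μ^(4)=-11

((0, 1, 0); (0, 2, 2); (2, 0, 0); (0, 0, 1))


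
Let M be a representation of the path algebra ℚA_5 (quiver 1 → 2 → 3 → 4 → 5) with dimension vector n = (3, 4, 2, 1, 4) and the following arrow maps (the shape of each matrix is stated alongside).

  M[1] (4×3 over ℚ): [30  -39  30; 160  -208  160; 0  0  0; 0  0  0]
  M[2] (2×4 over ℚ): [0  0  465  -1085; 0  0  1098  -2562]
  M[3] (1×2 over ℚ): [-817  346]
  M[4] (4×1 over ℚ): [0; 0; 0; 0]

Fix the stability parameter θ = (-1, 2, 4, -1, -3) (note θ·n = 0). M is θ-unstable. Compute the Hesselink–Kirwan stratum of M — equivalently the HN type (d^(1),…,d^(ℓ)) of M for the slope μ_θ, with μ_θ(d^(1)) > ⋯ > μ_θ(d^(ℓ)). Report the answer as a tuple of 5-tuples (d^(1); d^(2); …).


Via rank(M_{q-1}∘⋯∘M_p): M ≅ I[1,1]^2, I[1,2], I[2,2]^2, I[2,4], I[3,3], I[5,5]^4.
μ_θ-semistable layers: μ^(1)=4; μ^(2)=2; μ^(3)=5/3; μ^(4)=-1; μ^(5)=-3

((0, 0, 1, 0, 0); (0, 3, 0, 0, 0); (0, 1, 1, 1, 0); (3, 0, 0, 0, 0); (0, 0, 0, 0, 4))


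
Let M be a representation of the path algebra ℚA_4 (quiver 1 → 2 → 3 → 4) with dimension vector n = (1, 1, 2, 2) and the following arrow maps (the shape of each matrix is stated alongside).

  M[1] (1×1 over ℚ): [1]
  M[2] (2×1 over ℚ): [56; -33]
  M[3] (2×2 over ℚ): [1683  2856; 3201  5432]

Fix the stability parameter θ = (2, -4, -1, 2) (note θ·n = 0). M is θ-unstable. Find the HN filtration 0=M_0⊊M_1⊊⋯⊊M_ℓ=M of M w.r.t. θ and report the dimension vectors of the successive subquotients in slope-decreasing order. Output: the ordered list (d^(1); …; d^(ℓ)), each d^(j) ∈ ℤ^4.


Via rank(M_{q-1}∘⋯∘M_p): M ≅ I[1,3], I[3,4], I[4,4].
μ_θ-semistable layers: μ^(1)=2; μ^(2)=-1

((0, 0, 0, 2); (1, 1, 2, 0))


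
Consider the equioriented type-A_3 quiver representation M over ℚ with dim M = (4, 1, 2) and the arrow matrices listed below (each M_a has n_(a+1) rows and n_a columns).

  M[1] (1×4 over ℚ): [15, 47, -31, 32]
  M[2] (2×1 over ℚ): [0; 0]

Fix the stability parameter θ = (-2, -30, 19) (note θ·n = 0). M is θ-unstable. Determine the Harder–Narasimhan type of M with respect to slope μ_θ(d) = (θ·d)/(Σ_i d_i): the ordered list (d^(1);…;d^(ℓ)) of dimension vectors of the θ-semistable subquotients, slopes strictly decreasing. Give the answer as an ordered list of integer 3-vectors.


Via rank(M_{q-1}∘⋯∘M_p): M ≅ I[1,1]^3, I[1,2], I[3,3]^2.
μ_θ-semistable layers: μ^(1)=19; μ^(2)=-2; μ^(3)=-16

((0, 0, 2); (3, 0, 0); (1, 1, 0))


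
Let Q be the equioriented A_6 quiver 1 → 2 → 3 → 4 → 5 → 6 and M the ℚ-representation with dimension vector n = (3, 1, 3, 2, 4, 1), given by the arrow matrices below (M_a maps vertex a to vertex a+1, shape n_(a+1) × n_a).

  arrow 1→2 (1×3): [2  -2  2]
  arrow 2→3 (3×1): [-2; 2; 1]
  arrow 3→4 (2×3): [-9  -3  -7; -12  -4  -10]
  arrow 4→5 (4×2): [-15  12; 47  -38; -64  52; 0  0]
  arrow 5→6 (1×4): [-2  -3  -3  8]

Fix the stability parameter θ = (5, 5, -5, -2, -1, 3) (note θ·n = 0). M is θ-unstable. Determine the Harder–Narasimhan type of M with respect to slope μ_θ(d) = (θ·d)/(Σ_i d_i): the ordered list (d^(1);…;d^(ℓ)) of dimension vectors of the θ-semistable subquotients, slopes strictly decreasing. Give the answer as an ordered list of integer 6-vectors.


Barcode: M ≅ I[1,1]^2, I[1,6], I[3,3], I[3,5], I[5,5]^2. HN layers by μ_θ (6 steps, strictly decreasing):
  μ^(1)=5; μ^(2)=3; μ^(3)=2/5; μ^(4)=-1; μ^(5)=-2; μ^(6)=-5

((2, 0, 0, 0, 0, 0); (0, 0, 0, 0, 0, 1); (1, 1, 1, 1, 1, 0); (0, 0, 0, 0, 3, 0); (0, 0, 0, 1, 0, 0); (0, 0, 2, 0, 0, 0))


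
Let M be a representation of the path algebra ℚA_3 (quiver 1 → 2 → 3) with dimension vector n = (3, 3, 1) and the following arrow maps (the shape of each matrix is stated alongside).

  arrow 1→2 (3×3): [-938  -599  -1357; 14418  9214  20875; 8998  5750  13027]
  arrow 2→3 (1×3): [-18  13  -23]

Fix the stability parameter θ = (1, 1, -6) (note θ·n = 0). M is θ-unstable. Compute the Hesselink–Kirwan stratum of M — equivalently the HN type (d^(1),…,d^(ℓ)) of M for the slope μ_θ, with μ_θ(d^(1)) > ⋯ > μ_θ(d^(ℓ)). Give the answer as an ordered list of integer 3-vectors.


Via rank(M_{q-1}∘⋯∘M_p): M ≅ I[1,2]^2, I[1,3].
μ_θ-semistable layers: μ^(1)=1; μ^(2)=-4/3

((2, 2, 0); (1, 1, 1))


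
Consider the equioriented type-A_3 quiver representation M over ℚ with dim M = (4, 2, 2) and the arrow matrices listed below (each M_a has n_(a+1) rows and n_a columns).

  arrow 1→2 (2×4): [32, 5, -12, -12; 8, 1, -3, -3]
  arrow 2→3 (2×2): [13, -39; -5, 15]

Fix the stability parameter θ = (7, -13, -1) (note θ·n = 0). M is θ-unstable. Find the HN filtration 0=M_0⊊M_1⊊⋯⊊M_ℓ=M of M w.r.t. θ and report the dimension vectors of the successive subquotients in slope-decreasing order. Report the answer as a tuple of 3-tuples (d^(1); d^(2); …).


Barcode: M ≅ I[1,1]^2, I[1,2], I[1,3], I[3,3]. HN layers by μ_θ (3 steps, strictly decreasing):
  μ^(1)=7; μ^(2)=-1; μ^(3)=-3

((2, 0, 0); (0, 0, 2); (2, 2, 0))


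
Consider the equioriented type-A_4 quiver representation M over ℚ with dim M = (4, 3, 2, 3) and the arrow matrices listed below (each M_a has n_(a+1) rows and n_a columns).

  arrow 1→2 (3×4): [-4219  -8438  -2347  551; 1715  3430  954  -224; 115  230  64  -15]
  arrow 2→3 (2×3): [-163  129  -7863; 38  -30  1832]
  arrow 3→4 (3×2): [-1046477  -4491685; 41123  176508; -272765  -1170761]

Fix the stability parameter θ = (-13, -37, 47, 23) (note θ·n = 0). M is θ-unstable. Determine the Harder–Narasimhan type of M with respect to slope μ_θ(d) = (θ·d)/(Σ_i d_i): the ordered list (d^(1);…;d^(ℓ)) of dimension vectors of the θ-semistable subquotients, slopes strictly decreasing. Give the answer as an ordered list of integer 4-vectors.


Barcode: M ≅ I[1,1], I[1,2], I[1,4]^2, I[4,4]. HN layers by μ_θ (4 steps, strictly decreasing):
  μ^(1)=35; μ^(2)=23; μ^(3)=-13; μ^(4)=-25

((0, 0, 2, 2); (0, 0, 0, 1); (1, 0, 0, 0); (3, 3, 0, 0))


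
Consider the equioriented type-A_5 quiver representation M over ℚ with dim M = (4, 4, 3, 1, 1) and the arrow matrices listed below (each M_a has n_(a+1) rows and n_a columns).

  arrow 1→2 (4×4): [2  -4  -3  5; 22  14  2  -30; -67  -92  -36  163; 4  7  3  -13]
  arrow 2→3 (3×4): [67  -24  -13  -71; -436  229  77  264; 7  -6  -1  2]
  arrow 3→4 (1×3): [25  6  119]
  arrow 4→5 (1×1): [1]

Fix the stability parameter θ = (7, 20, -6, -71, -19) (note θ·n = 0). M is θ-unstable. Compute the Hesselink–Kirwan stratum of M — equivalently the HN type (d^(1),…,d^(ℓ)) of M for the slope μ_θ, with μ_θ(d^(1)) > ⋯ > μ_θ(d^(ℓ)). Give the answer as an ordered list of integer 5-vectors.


Interval decomposition of M: I[1,2], I[1,3]^2, I[1,5].
HN type (ℓ=3): μ^(1)=20; μ^(2)=7; μ^(3)=-69/5

((0, 1, 0, 0, 0); (3, 2, 2, 0, 0); (1, 1, 1, 1, 1))


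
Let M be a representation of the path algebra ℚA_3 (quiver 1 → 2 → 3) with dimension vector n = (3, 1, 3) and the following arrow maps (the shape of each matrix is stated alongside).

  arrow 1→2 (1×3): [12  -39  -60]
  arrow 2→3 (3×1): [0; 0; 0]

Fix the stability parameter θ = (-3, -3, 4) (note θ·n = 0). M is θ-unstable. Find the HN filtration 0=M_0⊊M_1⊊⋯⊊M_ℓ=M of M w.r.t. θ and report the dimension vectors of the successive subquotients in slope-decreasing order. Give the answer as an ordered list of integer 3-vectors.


Barcode: M ≅ I[1,1]^2, I[1,2], I[3,3]^3. HN layers by μ_θ (2 steps, strictly decreasing):
  μ^(1)=4; μ^(2)=-3

((0, 0, 3); (3, 1, 0))


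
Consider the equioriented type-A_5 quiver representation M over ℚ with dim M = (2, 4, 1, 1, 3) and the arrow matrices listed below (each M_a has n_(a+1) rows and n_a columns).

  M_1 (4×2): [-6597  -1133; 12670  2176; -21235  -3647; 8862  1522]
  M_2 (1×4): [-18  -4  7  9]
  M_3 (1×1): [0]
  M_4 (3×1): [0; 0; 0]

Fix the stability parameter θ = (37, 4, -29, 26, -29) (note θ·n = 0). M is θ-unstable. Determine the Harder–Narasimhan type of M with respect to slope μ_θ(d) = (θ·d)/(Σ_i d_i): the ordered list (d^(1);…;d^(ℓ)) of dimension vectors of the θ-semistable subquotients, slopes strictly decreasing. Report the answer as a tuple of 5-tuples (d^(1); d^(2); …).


Via rank(M_{q-1}∘⋯∘M_p): M ≅ I[1,2], I[1,3], I[2,2]^2, I[4,4], I[5,5]^3.
μ_θ-semistable layers: μ^(1)=26; μ^(2)=41/2; μ^(3)=4; μ^(4)=-29

((0, 0, 0, 1, 0); (1, 1, 0, 0, 0); (1, 3, 1, 0, 0); (0, 0, 0, 0, 3))


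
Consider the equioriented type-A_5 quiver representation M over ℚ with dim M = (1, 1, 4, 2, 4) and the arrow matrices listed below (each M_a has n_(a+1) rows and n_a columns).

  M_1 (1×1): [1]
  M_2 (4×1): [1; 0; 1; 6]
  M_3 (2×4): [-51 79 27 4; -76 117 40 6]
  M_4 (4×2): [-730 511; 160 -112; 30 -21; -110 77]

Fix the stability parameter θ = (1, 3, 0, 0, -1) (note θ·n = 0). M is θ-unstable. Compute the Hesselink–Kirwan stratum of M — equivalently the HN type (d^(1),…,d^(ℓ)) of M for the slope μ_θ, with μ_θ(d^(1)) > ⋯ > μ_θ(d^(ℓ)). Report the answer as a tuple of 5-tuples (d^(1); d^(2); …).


Via rank(M_{q-1}∘⋯∘M_p): M ≅ I[1,3], I[3,3], I[3,4], I[3,5], I[5,5]^3.
μ_θ-semistable layers: μ^(1)=3/2; μ^(2)=1; μ^(3)=0; μ^(4)=-1/3; μ^(5)=-1

((0, 1, 1, 0, 0); (1, 0, 0, 0, 0); (0, 0, 2, 1, 0); (0, 0, 1, 1, 1); (0, 0, 0, 0, 3))


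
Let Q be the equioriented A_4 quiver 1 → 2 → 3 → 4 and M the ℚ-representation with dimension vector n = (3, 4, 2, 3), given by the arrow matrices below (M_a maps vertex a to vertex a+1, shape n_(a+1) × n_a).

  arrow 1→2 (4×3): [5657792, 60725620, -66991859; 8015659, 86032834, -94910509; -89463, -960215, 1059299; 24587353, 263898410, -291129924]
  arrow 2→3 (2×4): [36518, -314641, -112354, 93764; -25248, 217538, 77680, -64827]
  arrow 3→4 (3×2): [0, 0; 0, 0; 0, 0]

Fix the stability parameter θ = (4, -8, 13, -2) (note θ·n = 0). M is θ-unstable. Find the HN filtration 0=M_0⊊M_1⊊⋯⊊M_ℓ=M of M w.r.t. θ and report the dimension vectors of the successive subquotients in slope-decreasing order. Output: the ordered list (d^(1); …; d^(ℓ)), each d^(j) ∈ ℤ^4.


Via rank(M_{q-1}∘⋯∘M_p): M ≅ I[1,2], I[1,3]^2, I[2,2], I[4,4]^3.
μ_θ-semistable layers: μ^(1)=13; μ^(2)=-2; μ^(3)=-8

((0, 0, 2, 0); (3, 3, 0, 3); (0, 1, 0, 0))


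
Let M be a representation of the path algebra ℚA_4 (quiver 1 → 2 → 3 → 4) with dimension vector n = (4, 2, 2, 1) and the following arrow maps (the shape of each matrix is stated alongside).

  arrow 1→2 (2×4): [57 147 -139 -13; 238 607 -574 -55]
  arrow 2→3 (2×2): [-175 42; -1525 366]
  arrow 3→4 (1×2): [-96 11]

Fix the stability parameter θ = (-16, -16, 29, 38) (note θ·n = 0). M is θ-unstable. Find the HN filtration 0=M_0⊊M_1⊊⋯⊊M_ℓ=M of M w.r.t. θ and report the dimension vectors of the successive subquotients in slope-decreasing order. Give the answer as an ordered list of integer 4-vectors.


Barcode: M ≅ I[1,1]^2, I[1,2], I[1,4], I[3,3]. HN layers by μ_θ (3 steps, strictly decreasing):
  μ^(1)=38; μ^(2)=29; μ^(3)=-16

((0, 0, 0, 1); (0, 0, 2, 0); (4, 2, 0, 0))


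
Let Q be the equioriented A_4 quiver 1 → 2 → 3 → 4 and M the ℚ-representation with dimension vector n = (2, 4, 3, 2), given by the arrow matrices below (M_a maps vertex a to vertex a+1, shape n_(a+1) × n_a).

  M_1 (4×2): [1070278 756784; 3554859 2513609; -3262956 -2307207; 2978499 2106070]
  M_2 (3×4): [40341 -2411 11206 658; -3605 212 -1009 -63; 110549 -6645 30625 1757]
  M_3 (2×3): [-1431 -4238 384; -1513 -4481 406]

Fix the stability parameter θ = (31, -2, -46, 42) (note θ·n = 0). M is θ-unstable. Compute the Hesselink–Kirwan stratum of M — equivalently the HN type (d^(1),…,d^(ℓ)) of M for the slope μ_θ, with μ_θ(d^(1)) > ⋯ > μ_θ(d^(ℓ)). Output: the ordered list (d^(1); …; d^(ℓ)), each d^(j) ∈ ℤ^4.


Interval decomposition of M: I[1,2], I[1,4], I[2,3], I[2,4].
HN type (ℓ=4): μ^(1)=42; μ^(2)=29/2; μ^(3)=-17/3; μ^(4)=-24

((0, 0, 0, 2); (1, 1, 0, 0); (1, 1, 1, 0); (0, 2, 2, 0))


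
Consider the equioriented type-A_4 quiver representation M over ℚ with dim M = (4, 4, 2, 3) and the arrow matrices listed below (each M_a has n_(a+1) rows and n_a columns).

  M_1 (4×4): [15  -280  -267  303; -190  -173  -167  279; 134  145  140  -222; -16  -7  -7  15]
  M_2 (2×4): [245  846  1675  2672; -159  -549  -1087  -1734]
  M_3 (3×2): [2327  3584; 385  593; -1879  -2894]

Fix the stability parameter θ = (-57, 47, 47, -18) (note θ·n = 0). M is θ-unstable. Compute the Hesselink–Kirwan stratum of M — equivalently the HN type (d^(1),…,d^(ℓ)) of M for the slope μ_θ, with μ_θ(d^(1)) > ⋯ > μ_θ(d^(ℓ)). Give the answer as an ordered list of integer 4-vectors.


Via rank(M_{q-1}∘⋯∘M_p): M ≅ I[1,1], I[1,2], I[1,4]^2, I[2,2], I[4,4].
μ_θ-semistable layers: μ^(1)=47; μ^(2)=76/3; μ^(3)=-18; μ^(4)=-57

((0, 2, 0, 0); (0, 2, 2, 2); (0, 0, 0, 1); (4, 0, 0, 0))


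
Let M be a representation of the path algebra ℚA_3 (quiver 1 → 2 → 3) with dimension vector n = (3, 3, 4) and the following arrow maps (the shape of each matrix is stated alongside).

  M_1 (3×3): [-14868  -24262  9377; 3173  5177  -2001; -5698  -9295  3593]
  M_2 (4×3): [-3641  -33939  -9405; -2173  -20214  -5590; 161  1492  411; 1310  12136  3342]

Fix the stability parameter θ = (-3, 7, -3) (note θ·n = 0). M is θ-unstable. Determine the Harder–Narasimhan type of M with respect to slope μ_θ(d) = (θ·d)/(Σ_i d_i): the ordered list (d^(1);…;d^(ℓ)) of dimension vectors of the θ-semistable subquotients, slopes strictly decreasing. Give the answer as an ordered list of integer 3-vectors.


Barcode: M ≅ I[1,3]^3, I[3,3]. HN layers by μ_θ (2 steps, strictly decreasing):
  μ^(1)=2; μ^(2)=-3

((0, 3, 3); (3, 0, 1))


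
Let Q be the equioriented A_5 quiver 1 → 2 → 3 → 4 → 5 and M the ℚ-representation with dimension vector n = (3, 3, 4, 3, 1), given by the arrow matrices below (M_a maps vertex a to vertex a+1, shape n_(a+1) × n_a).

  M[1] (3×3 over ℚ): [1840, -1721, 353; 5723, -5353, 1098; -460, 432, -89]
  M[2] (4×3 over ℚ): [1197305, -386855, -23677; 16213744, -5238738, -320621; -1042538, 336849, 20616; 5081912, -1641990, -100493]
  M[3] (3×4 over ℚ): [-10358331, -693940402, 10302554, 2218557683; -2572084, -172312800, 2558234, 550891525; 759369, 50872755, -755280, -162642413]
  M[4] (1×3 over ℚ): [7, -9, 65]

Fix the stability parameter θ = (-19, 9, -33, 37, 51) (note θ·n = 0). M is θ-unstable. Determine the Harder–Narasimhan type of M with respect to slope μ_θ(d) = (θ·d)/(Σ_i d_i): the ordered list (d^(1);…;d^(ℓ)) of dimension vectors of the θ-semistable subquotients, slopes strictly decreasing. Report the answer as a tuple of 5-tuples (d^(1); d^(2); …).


Via rank(M_{q-1}∘⋯∘M_p): M ≅ I[1,3], I[1,4]^2, I[3,5].
μ_θ-semistable layers: μ^(1)=51; μ^(2)=37; μ^(3)=-12; μ^(4)=-19; μ^(5)=-33

((0, 0, 0, 0, 1); (0, 0, 0, 3, 0); (0, 3, 3, 0, 0); (3, 0, 0, 0, 0); (0, 0, 1, 0, 0))


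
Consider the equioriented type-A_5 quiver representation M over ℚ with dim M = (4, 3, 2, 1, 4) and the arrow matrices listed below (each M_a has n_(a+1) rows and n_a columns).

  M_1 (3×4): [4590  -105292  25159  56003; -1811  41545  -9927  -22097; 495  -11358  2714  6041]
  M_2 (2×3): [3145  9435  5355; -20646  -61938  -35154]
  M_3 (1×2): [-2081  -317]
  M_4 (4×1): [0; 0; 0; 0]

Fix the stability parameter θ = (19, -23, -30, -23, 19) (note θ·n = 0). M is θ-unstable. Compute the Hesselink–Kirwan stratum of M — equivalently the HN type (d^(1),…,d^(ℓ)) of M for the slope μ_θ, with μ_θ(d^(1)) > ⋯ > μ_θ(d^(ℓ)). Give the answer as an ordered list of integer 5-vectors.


Barcode: M ≅ I[1,1], I[1,2]^2, I[1,4], I[3,3], I[5,5]^4. HN layers by μ_θ (4 steps, strictly decreasing):
  μ^(1)=19; μ^(2)=-2; μ^(3)=-57/4; μ^(4)=-30

((1, 0, 0, 0, 4); (2, 2, 0, 0, 0); (1, 1, 1, 1, 0); (0, 0, 1, 0, 0))


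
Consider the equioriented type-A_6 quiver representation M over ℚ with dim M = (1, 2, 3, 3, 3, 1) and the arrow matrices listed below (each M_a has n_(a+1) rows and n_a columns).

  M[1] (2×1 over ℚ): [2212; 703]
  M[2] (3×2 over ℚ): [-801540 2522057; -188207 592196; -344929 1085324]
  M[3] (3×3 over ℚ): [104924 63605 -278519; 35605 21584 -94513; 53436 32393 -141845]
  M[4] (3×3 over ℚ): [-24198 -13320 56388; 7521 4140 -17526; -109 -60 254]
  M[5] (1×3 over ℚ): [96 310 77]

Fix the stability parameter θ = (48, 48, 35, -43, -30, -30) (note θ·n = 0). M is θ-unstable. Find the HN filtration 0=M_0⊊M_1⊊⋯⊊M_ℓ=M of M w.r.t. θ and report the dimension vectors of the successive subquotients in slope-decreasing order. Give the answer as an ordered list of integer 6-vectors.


Interval decomposition of M: I[1,4], I[2,6], I[3,4], I[5,5]^2.
HN type (ℓ=3): μ^(1)=22; μ^(2)=-4; μ^(3)=-30

((1, 1, 1, 1, 0, 0); (0, 1, 2, 2, 1, 1); (0, 0, 0, 0, 2, 0))


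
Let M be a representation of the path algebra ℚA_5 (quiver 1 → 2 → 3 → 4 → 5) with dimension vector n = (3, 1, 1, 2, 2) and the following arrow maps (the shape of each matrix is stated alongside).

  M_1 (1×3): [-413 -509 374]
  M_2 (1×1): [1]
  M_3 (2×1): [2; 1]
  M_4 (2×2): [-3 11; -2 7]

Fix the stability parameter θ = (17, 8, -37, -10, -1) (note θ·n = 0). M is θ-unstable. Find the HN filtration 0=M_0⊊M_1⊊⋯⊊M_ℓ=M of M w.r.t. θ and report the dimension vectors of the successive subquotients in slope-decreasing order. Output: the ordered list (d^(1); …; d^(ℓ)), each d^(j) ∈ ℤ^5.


Via rank(M_{q-1}∘⋯∘M_p): M ≅ I[1,1]^2, I[1,5], I[4,5].
μ_θ-semistable layers: μ^(1)=17; μ^(2)=-1; μ^(3)=-11/2; μ^(4)=-10

((2, 0, 0, 0, 0); (0, 0, 0, 0, 2); (1, 1, 1, 1, 0); (0, 0, 0, 1, 0))


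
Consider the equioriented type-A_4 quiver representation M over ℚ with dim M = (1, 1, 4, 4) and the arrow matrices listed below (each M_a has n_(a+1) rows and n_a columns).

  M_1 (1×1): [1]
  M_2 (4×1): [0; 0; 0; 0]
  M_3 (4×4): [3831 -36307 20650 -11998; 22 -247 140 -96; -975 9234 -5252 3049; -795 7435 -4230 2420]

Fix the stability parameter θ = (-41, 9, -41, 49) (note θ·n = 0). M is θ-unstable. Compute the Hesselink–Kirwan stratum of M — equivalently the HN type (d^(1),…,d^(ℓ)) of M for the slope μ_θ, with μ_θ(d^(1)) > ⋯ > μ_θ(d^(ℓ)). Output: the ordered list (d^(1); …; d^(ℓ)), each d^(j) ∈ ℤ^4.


Interval decomposition of M: I[1,2], I[3,3], I[3,4]^3, I[4,4].
HN type (ℓ=3): μ^(1)=49; μ^(2)=9; μ^(3)=-41

((0, 0, 0, 4); (0, 1, 0, 0); (1, 0, 4, 0))
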